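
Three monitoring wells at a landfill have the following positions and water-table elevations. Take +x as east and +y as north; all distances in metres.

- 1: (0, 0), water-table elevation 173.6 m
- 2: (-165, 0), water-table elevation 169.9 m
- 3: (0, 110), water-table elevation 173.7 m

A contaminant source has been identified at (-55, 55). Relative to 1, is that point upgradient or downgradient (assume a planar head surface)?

∂h/∂x = (169.9 − 173.6) / (-165 − 0) = +0.02242
∂h/∂y = (173.7 − 173.6) / (110 − 0) = +0.0009091
Head at (-55, 55) = 173.6 + (+0.02242)·(-55) + (+0.0009091)·(55) = 172.42 m.
That is lower than the 173.6 m at 1, so the point is downgradient.

downgradient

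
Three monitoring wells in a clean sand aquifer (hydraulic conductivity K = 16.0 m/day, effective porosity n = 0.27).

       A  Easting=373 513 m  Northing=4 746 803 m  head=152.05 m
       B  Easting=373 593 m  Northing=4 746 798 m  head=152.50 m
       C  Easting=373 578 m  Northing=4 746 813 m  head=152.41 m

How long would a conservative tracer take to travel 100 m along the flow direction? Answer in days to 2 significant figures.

300 days

Three-point gradient (reference A): Δ to B = (80, -5, +0.45), Δ to C = (65, 10, +0.36).
∂h/∂x = +0.005600, ∂h/∂y = -0.0004000 (det = 1125).
|∇h| = √(0.005600² + -0.0004000²) = 0.005614
Seepage velocity v = K·i/n = 16.0 × 0.005614 / 0.27 = 0.3327 m/day.
t = 100 / 0.3327 = 300.6 days.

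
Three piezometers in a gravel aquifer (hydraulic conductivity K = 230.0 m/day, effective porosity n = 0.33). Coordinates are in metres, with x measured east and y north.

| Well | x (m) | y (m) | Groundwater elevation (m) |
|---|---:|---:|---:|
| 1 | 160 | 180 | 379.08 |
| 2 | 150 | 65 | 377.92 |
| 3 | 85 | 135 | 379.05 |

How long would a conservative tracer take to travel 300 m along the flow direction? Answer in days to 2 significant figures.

35 days

Taking 1 as reference: 2−1 = (-10, -115, -1.16); 3−1 = (-75, -45, -0.03).
Determinant of the coordinate differences = (-10)·(-45) − (-75)·(-115) = -8175.
∂h/∂x = [(-1.16)·(-45) − (-0.03)·(-115)] / -8175 = -0.005963
∂h/∂y = [(-10)·(-0.03) − (-75)·(-1.16)] / -8175 = +0.01061
|∇h| = √(-0.005963² + 0.01061²) = 0.01217
Seepage velocity v = K·i/n = 230.0 × 0.01217 / 0.33 = 8.482 m/day.
t = 300 / 8.482 = 35.37 days.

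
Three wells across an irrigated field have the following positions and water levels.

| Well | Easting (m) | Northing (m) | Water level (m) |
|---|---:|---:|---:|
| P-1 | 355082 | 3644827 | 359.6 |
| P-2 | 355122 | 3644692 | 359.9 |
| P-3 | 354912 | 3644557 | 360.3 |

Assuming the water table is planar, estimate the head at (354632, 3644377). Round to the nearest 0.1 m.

Taking P-1 as reference: P-2−P-1 = (40, -135, +0.3); P-3−P-1 = (-170, -270, +0.7).
Solve a·Δx + b·Δy = Δh: det = 40·(-270) − (-170)·(-135) = -33750.
∂h/∂x = [(+0.3)·(-270) − (+0.7)·(-135)] / -33750 = -0.0004000
∂h/∂y = [40·(+0.7) − (-170)·(+0.3)] / -33750 = -0.002341
h(354632, 3644377) = 359.6 + (-0.0004000)·(-450) + (-0.002341)·(-450) = 359.6 +0.180 +1.053 = 360.833 m.

360.8 m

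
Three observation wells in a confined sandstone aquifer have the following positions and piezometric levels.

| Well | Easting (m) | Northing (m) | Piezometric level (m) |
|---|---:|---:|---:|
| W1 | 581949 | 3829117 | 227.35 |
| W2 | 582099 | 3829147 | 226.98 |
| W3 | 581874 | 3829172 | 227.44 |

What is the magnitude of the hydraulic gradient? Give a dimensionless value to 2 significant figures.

0.0026

Differences from W1: to W2 (Δx, Δy, Δh) = (150, 30, -0.37); to W3 = (-75, 55, +0.09).
Determinant of the coordinate differences = 150·55 − (-75)·30 = 10500.
∂h/∂x = [(-0.37)·55 − (+0.09)·30] / 10500 = -0.002195
∂h/∂y = [150·(+0.09) − (-75)·(-0.37)] / 10500 = -0.001357
|∇h| = √(-0.002195² + -0.001357²) = 0.002581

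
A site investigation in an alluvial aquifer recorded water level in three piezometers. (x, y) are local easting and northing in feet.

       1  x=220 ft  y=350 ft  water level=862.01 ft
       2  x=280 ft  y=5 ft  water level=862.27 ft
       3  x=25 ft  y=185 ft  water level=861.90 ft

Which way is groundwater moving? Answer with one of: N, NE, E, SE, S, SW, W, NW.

NW

Taking 1 as reference: 2−1 = (60, -345, +0.26); 3−1 = (-195, -165, -0.11).
Solve a·Δx + b·Δy = Δh: det = 60·(-165) − (-195)·(-345) = -77175.
∂h/∂x = [(+0.26)·(-165) − (-0.11)·(-345)] / -77175 = +0.001048
∂h/∂y = [60·(-0.11) − (-195)·(+0.26)] / -77175 = -0.0005714
Flow = −∇h = (-0.001048 east, +0.0005714 north), which points northwest.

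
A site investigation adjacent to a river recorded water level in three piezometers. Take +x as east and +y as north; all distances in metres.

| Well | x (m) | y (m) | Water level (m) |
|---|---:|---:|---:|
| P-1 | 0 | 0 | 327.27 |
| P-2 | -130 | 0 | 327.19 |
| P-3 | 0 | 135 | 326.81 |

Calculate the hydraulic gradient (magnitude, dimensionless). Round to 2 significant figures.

0.0035

∂h/∂x = (327.19 − 327.27) / (-130 − 0) = +0.0006154
∂h/∂y = (326.81 − 327.27) / (135 − 0) = -0.003407
|∇h| = √(0.0006154² + -0.003407²) = 0.003462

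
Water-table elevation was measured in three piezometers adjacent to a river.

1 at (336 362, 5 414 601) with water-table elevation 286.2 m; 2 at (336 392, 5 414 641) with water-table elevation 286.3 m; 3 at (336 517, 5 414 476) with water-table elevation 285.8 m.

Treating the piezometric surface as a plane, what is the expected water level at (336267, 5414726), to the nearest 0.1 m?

With h = a·x + b·y + c and 1 as origin, the differences give:
  30·a + 40·b = +0.1
  155·a + (-125)·b = -0.4
Eliminate b (×(-125) and ×40, subtract): -9950·a = 3.50 → a = ∂h/∂x = -0.0003518
Back-substitute: b = ∂h/∂y = +0.002764.
h(336267, 5414726) = 286.2 + (-0.0003518)·(-95) + (+0.002764)·(125) = 286.2 +0.033 +0.345 = 286.579 m.

286.6 m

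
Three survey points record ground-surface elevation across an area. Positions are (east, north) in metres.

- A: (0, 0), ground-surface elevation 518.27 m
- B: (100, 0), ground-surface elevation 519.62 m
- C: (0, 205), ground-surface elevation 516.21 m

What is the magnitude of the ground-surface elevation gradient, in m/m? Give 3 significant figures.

∂z/∂x = (519.62 − 518.27) / (100 − 0) = +0.01350
∂z/∂y = (516.21 − 518.27) / (205 − 0) = -0.01005
|∇f| = √(0.01350² + -0.01005²) = 0.01683 m/m

0.0168 m/m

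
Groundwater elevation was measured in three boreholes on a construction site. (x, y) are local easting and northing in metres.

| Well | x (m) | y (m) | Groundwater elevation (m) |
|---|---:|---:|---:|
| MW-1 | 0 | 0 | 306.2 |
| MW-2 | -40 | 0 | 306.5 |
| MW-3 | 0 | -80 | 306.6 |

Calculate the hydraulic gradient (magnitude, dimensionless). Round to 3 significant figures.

0.00901

∂h/∂x = (306.5 − 306.2) / (-40 − 0) = -0.007500
∂h/∂y = (306.6 − 306.2) / (-80 − 0) = -0.005000
|∇h| = √(-0.007500² + -0.005000²) = 0.009014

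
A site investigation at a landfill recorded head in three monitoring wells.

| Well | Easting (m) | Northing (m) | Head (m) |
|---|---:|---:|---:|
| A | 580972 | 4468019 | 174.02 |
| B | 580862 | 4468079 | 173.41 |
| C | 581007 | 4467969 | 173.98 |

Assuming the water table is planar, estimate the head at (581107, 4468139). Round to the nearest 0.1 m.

176.2 m

Differences from A: to B (Δx, Δy, Δh) = (-110, 60, -0.61); to C = (35, -50, -0.04).
Solve a·Δx + b·Δy = Δh: det = (-110)·(-50) − 35·60 = 3400.
∂h/∂x = [(-0.61)·(-50) − (-0.04)·60] / 3400 = +0.009676
∂h/∂y = [(-110)·(-0.04) − 35·(-0.61)] / 3400 = +0.007574
h(581107, 4468139) = 174.02 + (+0.009676)·(135) + (+0.007574)·(120) = 174.02 +1.306 +0.909 = 176.235 m.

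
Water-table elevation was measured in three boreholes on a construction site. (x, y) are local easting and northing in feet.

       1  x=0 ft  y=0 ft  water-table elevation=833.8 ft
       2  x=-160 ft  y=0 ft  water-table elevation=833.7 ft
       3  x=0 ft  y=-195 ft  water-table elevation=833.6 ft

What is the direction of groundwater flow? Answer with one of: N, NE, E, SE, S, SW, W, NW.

∂h/∂x = (833.7 − 833.8) / (-160 − 0) = +0.0006250
∂h/∂y = (833.6 − 833.8) / (-195 − 0) = +0.001026
Flow = −∇h = (-0.0006250 east, -0.001026 north), which points southwest.

SW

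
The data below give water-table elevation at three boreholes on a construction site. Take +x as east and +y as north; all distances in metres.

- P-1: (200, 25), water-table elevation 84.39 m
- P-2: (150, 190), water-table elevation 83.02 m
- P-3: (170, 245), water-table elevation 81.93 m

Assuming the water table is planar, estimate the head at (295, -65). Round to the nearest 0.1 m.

84.0 m

With h = a·x + b·y + c and P-1 as origin, the differences give:
  (-50)·a + 165·b = -1.37
  (-30)·a + 220·b = -2.46
Eliminate b (×220 and ×165, subtract): -6050·a = 104.500 → a = ∂h/∂x = -0.01727
Back-substitute: b = ∂h/∂y = -0.01354.
h(295, -65) = 84.39 + (-0.01727)·(95) + (-0.01354)·(-90) = 84.39 -1.641 +1.218 = 83.967 m.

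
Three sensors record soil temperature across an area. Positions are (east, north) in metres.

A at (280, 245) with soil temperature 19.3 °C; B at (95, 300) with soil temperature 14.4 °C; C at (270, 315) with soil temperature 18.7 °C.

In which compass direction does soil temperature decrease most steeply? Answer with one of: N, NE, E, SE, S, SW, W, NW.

W

Differences from A: to B (Δx, Δy, Δh) = (-185, 55, -4.9); to C = (-10, 70, -0.6).
Determinant of the coordinate differences = (-185)·70 − (-10)·55 = -12400.
∂T/∂x = [(-4.9)·70 − (-0.6)·55] / -12400 = +0.02500
∂T/∂y = [(-185)·(-0.6) − (-10)·(-4.9)] / -12400 = -0.005000
Steepest decrease is along −∇f = (-0.02500 E, +0.005000 N) → west.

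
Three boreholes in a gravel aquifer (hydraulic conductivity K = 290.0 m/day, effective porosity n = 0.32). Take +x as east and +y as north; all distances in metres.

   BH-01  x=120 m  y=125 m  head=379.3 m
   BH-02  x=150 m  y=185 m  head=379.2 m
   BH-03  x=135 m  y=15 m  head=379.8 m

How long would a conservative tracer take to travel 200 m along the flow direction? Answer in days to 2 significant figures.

Differences from BH-01: to BH-02 (Δx, Δy, Δh) = (30, 60, -0.1); to BH-03 = (15, -110, +0.5).
Solve a·Δx + b·Δy = Δh: det = 30·(-110) − 15·60 = -4200.
∂h/∂x = [(-0.1)·(-110) − (+0.5)·60] / -4200 = +0.004524
∂h/∂y = [30·(+0.5) − 15·(-0.1)] / -4200 = -0.003929
|∇h| = √(0.004524² + -0.003929²) = 0.005992
Seepage velocity v = K·i/n = 290.0 × 0.005992 / 0.32 = 5.43 m/day.
t = 200 / 5.43 = 36.83 days.

37 days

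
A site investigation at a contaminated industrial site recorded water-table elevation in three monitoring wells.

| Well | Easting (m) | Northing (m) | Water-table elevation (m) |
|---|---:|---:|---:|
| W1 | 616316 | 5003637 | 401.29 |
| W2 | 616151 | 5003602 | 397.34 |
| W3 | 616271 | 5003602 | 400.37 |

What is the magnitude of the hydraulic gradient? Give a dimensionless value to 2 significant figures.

0.026

Differences from W1: to W2 (Δx, Δy, Δh) = (-165, -35, -3.95); to W3 = (-45, -35, -0.92).
Solve a·Δx + b·Δy = Δh: det = (-165)·(-35) − (-45)·(-35) = 4200.
∂h/∂x = [(-3.95)·(-35) − (-0.92)·(-35)] / 4200 = +0.02525
∂h/∂y = [(-165)·(-0.92) − (-45)·(-3.95)] / 4200 = -0.006179
|∇h| = √(0.02525² + -0.006179²) = 0.026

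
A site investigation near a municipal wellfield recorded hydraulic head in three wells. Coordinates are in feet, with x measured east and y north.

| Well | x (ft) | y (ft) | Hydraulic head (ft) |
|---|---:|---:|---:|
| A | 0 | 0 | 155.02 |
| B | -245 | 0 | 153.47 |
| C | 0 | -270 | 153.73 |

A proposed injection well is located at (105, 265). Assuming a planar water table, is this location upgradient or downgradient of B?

upgradient

∂h/∂x = (153.47 − 155.02) / (-245 − 0) = +0.006327
∂h/∂y = (153.73 − 155.02) / (-270 − 0) = +0.004778
Head at (105, 265) = 155.02 + (+0.006327)·(105) + (+0.004778)·(265) = 156.95 ft.
That is higher than the 153.47 ft at B, so the point is upgradient.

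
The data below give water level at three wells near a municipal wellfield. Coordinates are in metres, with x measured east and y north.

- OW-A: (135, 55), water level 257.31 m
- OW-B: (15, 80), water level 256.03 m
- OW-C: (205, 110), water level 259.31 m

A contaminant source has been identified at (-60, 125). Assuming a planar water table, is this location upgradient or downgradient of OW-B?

downgradient

Differences from OW-A: to OW-B (Δx, Δy, Δh) = (-120, 25, -1.28); to OW-C = (70, 55, +2.00).
Determinant of the coordinate differences = (-120)·55 − 70·25 = -8350.
∂h/∂x = [(-1.28)·55 − (+2.00)·25] / -8350 = +0.01442
∂h/∂y = [(-120)·(+2.00) − 70·(-1.28)] / -8350 = +0.01801
Head at (-60, 125) = 257.31 + (+0.01442)·(-195) + (+0.01801)·(70) = 255.76 m.
That is lower than the 256.03 m at OW-B, so the point is downgradient.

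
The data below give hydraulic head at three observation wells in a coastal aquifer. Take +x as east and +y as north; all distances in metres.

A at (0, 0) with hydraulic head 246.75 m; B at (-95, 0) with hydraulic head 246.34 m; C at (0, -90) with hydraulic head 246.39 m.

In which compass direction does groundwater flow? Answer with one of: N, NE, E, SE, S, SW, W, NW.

∂h/∂x = (246.34 − 246.75) / (-95 − 0) = +0.004316
∂h/∂y = (246.39 − 246.75) / (-90 − 0) = +0.004000
Flow = −∇h = (-0.004316 east, -0.004000 north), which points southwest.

SW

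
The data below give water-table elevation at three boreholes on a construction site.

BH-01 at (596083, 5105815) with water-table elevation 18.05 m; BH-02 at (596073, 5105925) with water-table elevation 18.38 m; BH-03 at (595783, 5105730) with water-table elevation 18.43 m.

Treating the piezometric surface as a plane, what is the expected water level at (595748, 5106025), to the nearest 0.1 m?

Differences from BH-01: to BH-02 (Δx, Δy, Δh) = (-10, 110, +0.33); to BH-03 = (-300, -85, +0.38).
Determinant of the coordinate differences = (-10)·(-85) − (-300)·110 = 33850.
∂h/∂x = [(+0.33)·(-85) − (+0.38)·110] / 33850 = -0.002064
∂h/∂y = [(-10)·(+0.38) − (-300)·(+0.33)] / 33850 = +0.002812
h(595748, 5106025) = 18.05 + (-0.002064)·(-335) + (+0.002812)·(210) = 18.05 +0.691 +0.591 = 19.332 m.

19.3 m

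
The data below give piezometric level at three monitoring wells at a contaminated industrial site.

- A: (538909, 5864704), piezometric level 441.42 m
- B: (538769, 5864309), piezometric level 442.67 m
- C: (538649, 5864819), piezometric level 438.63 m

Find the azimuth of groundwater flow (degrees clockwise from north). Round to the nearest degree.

Taking A as reference: B−A = (-140, -395, +1.25); C−A = (-260, 115, -2.79).
Determinant of the coordinate differences = (-140)·115 − (-260)·(-395) = -118800.
∂h/∂x = [(+1.25)·115 − (-2.79)·(-395)] / -118800 = +0.008066
∂h/∂y = [(-140)·(-2.79) − (-260)·(+1.25)] / -118800 = -0.006024
Flow direction (−∇h) has components (-0.008066 E, +0.006024 N).
Azimuth = atan2(E, N) = atan2(-0.008066, +0.006024) = 306.8° ≈ 307°.

307°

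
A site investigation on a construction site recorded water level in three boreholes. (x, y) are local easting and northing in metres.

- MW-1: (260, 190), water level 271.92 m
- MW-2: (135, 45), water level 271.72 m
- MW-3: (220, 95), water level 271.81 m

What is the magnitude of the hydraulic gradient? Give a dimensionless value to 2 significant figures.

0.0011

Taking MW-1 as reference: MW-2−MW-1 = (-125, -145, -0.20); MW-3−MW-1 = (-40, -95, -0.11).
Determinant of the coordinate differences = (-125)·(-95) − (-40)·(-145) = 6075.
∂h/∂x = [(-0.20)·(-95) − (-0.11)·(-145)] / 6075 = +0.0005021
∂h/∂y = [(-125)·(-0.11) − (-40)·(-0.20)] / 6075 = +0.0009465
|∇h| = √(0.0005021² + 0.0009465²) = 0.001071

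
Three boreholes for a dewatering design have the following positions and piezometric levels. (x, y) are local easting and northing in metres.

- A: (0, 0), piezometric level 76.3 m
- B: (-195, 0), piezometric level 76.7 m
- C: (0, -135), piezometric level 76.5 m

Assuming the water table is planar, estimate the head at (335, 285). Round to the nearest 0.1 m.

75.2 m

∂h/∂x = (76.7 − 76.3) / (-195 − 0) = -0.002051
∂h/∂y = (76.5 − 76.3) / (-135 − 0) = -0.001481
h(335, 285) = 76.3 + (-0.002051)·(335) + (-0.001481)·(285) = 76.3 -0.687 -0.422 = 75.191 m.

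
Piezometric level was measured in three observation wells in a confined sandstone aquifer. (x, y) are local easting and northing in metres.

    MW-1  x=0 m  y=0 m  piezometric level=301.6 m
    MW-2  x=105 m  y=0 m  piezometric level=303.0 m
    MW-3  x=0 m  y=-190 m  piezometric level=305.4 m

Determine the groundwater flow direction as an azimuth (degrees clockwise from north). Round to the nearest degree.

∂h/∂x = (303.0 − 301.6) / (105 − 0) = +0.01333
∂h/∂y = (305.4 − 301.6) / (-190 − 0) = -0.02000
Flow direction (−∇h) has components (-0.01333 E, +0.02000 N).
Azimuth = atan2(E, N) = atan2(-0.01333, +0.02000) = 326.3° ≈ 326°.

326°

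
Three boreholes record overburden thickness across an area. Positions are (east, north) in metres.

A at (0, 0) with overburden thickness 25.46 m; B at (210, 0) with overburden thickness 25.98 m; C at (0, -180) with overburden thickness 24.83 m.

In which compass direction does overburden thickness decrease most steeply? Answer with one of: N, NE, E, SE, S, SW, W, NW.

SW

∂d/∂x = (25.98 − 25.46) / (210 − 0) = +0.002476
∂d/∂y = (24.83 − 25.46) / (-180 − 0) = +0.003500
Steepest decrease is along −∇f = (-0.002476 E, -0.003500 N) → southwest.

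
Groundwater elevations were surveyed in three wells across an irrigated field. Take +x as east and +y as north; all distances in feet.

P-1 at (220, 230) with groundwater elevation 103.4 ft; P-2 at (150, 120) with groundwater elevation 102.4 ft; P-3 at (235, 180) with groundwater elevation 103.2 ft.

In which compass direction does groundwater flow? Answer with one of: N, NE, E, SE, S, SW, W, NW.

Differences from P-1: to P-2 (Δx, Δy, Δh) = (-70, -110, -1.0); to P-3 = (15, -50, -0.2).
Solve a·Δx + b·Δy = Δh: det = (-70)·(-50) − 15·(-110) = 5150.
∂h/∂x = [(-1.0)·(-50) − (-0.2)·(-110)] / 5150 = +0.005437
∂h/∂y = [(-70)·(-0.2) − 15·(-1.0)] / 5150 = +0.005631
Flow = −∇h = (-0.005437 east, -0.005631 north), which points southwest.

SW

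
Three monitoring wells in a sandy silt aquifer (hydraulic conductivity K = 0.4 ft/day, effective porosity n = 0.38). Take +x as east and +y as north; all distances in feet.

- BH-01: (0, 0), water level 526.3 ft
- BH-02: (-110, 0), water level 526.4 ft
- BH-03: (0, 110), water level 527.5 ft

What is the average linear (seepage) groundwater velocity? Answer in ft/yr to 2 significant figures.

∂h/∂x = (526.4 − 526.3) / (-110 − 0) = -0.0009091
∂h/∂y = (527.5 − 526.3) / (110 − 0) = +0.01091
|∇h| = √(-0.0009091² + 0.01091²) = 0.01095
Seepage velocity v = K·i/n = 0.4 × 0.01095 / 0.38 = 0.01153 ft/day = 4.211 ft/yr.

4.2 ft/yr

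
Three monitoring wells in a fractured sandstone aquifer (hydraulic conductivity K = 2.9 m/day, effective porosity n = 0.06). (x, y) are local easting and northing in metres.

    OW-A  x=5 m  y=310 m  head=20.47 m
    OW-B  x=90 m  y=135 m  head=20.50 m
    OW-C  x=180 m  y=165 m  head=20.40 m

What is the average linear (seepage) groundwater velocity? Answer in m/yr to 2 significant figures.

19 m/yr

Taking OW-A as reference: OW-B−OW-A = (85, -175, +0.03); OW-C−OW-A = (175, -145, -0.07).
Solve a·Δx + b·Δy = Δh: det = 85·(-145) − 175·(-175) = 18300.
∂h/∂x = [(+0.03)·(-145) − (-0.07)·(-175)] / 18300 = -0.0009071
∂h/∂y = [85·(-0.07) − 175·(+0.03)] / 18300 = -0.0006120
|∇h| = √(-0.0009071² + -0.0006120²) = 0.001094
Seepage velocity v = K·i/n = 2.9 × 0.001094 / 0.06 = 0.05288 m/day = 19.31 m/yr.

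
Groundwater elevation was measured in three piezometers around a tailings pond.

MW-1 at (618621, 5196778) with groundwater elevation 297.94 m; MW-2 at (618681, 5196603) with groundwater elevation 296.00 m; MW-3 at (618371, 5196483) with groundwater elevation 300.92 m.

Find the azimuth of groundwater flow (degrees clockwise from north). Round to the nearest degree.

106°

Three-point gradient (reference MW-1): Δ to MW-2 = (60, -175, -1.94), Δ to MW-3 = (-250, -295, +2.98).
∂h/∂x = -0.01780, ∂h/∂y = +0.004983 (det = -61450).
Flow direction (−∇h) has components (+0.01780 E, -0.004983 N).
Azimuth = atan2(E, N) = atan2(+0.01780, -0.004983) = 105.6° ≈ 106°.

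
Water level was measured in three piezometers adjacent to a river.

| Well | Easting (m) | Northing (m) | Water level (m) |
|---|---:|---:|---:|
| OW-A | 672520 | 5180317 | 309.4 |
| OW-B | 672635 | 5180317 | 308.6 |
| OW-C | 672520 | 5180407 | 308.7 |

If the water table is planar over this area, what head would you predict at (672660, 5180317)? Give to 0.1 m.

∂h/∂x = (308.6 − 309.4) / (672635 − 672520) = -0.006957
∂h/∂y = (308.7 − 309.4) / (5180407 − 5180317) = -0.007778
h(672660, 5180317) = 309.4 + (-0.006957)·(140) + (-0.007778)·(0) = 309.4 -0.974 -0.000 = 308.426 m.

308.4 m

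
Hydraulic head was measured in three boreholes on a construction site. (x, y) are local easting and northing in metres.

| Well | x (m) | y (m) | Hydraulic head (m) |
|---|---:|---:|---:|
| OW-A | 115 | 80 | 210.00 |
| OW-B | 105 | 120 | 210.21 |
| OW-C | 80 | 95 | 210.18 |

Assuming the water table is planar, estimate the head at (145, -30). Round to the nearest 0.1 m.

With h = a·x + b·y + c and OW-A as origin, the differences give:
  (-10)·a + 40·b = +0.21
  (-35)·a + 15·b = +0.18
Eliminate b (×15 and ×40, subtract): 1250·a = -4.050 → a = ∂h/∂x = -0.003240
Back-substitute: b = ∂h/∂y = +0.004440.
h(145, -30) = 210.00 + (-0.003240)·(30) + (+0.004440)·(-110) = 210.00 -0.097 -0.488 = 209.414 m.

209.4 m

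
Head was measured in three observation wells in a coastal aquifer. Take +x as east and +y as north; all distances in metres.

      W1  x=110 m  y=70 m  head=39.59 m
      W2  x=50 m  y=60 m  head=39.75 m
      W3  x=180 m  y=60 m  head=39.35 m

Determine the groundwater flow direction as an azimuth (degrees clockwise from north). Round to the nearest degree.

Differences from W1: to W2 (Δx, Δy, Δh) = (-60, -10, +0.16); to W3 = (70, -10, -0.24).
Determinant of the coordinate differences = (-60)·(-10) − 70·(-10) = 1300.
∂h/∂x = [(+0.16)·(-10) − (-0.24)·(-10)] / 1300 = -0.003077
∂h/∂y = [(-60)·(-0.24) − 70·(+0.16)] / 1300 = +0.002462
Flow direction (−∇h) has components (+0.003077 E, -0.002462 N).
Azimuth = atan2(E, N) = atan2(+0.003077, -0.002462) = 128.7° ≈ 129°.

129°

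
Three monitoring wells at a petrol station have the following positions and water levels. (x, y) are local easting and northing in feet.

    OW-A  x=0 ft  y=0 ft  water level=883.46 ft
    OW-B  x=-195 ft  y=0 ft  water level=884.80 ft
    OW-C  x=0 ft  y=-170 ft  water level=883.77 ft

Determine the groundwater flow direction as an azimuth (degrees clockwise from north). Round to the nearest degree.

∂h/∂x = (884.80 − 883.46) / (-195 − 0) = -0.006872
∂h/∂y = (883.77 − 883.46) / (-170 − 0) = -0.001824
Flow direction (−∇h) has components (+0.006872 E, +0.001824 N).
Azimuth = atan2(E, N) = atan2(+0.006872, +0.001824) = 75.1° ≈ 075°.

075°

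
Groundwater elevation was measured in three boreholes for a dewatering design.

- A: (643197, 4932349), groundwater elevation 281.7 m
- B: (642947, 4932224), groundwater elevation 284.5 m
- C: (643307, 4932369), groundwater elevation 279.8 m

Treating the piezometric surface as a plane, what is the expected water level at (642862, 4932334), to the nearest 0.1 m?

288.4 m

Differences from A: to B (Δx, Δy, Δh) = (-250, -125, +2.8); to C = (110, 20, -1.9).
Solve a·Δx + b·Δy = Δh: det = (-250)·20 − 110·(-125) = 8750.
∂h/∂x = [(+2.8)·20 − (-1.9)·(-125)] / 8750 = -0.02074
∂h/∂y = [(-250)·(-1.9) − 110·(+2.8)] / 8750 = +0.01909
h(642862, 4932334) = 281.7 + (-0.02074)·(-335) + (+0.01909)·(-15) = 281.7 +6.949 -0.286 = 288.363 m.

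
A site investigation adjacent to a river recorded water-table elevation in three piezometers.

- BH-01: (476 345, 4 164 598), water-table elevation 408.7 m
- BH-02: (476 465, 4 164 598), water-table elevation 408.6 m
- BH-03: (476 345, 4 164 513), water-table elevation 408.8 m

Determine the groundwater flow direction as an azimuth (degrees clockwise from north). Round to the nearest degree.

∂h/∂x = (408.6 − 408.7) / (476465 − 476345) = -0.0008333
∂h/∂y = (408.8 − 408.7) / (4164513 − 4164598) = -0.001176
Flow direction (−∇h) has components (+0.0008333 E, +0.001176 N).
Azimuth = atan2(E, N) = atan2(+0.0008333, +0.001176) = 35.3° ≈ 035°.

035°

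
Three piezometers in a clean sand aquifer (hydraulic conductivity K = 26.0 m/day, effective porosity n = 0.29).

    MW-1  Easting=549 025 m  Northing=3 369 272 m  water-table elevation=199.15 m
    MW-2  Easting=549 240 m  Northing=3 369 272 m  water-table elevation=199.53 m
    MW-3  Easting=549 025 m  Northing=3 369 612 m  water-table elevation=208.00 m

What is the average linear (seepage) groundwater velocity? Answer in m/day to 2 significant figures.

∂h/∂x = (199.53 − 199.15) / (549240 − 549025) = +0.001767
∂h/∂y = (208.00 − 199.15) / (3369612 − 3369272) = +0.02603
|∇h| = √(0.001767² + 0.02603²) = 0.02609
Seepage velocity v = K·i/n = 26.0 × 0.02609 / 0.29 = 2.339 m/day.

2.3 m/day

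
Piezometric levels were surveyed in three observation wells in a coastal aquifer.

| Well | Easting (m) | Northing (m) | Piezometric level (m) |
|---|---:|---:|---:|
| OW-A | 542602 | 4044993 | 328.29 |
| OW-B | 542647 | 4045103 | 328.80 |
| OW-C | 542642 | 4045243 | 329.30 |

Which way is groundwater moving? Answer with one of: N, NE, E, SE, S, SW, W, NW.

SW

Differences from OW-A: to OW-B (Δx, Δy, Δh) = (45, 110, +0.51); to OW-C = (40, 250, +1.01).
Determinant of the coordinate differences = 45·250 − 40·110 = 6850.
∂h/∂x = [(+0.51)·250 − (+1.01)·110] / 6850 = +0.002394
∂h/∂y = [45·(+1.01) − 40·(+0.51)] / 6850 = +0.003657
Flow = −∇h = (-0.002394 east, -0.003657 north), which points southwest.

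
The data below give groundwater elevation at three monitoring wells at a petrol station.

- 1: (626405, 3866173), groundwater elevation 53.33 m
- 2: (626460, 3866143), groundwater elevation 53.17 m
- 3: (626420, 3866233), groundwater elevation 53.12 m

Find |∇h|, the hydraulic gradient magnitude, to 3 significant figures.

0.00489

With h = a·x + b·y + c and 1 as origin, the differences give:
  55·a + (-30)·b = -0.16
  15·a + 60·b = -0.21
Eliminate b (×60 and ×(-30), subtract): 3750·a = -15.900 → a = ∂h/∂x = -0.004240
Back-substitute: b = ∂h/∂y = -0.002440.
|∇h| = √(-0.004240² + -0.002440²) = 0.004892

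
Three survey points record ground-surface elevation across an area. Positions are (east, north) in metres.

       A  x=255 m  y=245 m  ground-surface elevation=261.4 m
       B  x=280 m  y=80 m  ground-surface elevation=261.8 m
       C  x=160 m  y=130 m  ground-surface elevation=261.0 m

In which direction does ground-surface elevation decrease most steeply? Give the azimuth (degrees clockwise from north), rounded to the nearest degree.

Taking A as reference: B−A = (25, -165, +0.4); C−A = (-95, -115, -0.4).
Solve a·Δx + b·Δy = Δz: det = 25·(-115) − (-95)·(-165) = -18550.
∂z/∂x = [(+0.4)·(-115) − (-0.4)·(-165)] / -18550 = +0.006038
∂z/∂y = [25·(-0.4) − (-95)·(+0.4)] / -18550 = -0.001509
Steepest decrease is along −∇f: components (-0.006038 E, +0.001509 N).
Azimuth = atan2(-0.006038, +0.001509) = 284.0° ≈ 284°.

284°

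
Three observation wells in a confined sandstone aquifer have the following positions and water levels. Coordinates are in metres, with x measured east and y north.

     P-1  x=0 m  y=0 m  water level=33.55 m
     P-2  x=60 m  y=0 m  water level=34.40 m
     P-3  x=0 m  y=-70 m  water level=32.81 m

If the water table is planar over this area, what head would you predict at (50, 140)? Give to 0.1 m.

35.7 m

∂h/∂x = (34.40 − 33.55) / (60 − 0) = +0.01417
∂h/∂y = (32.81 − 33.55) / (-70 − 0) = +0.01057
h(50, 140) = 33.55 + (+0.01417)·(50) + (+0.01057)·(140) = 33.55 +0.708 +1.480 = 35.738 m.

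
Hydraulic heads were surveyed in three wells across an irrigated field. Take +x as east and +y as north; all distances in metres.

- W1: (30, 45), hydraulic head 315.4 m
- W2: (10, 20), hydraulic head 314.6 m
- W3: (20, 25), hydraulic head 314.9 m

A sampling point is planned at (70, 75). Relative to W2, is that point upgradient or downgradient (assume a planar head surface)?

With h = a·x + b·y + c and W1 as origin, the differences give:
  (-20)·a + (-25)·b = -0.8
  (-10)·a + (-20)·b = -0.5
Eliminate b (×(-20) and ×(-25), subtract): 150·a = 3.50 → a = ∂h/∂x = +0.02333
Back-substitute: b = ∂h/∂y = +0.01333.
Head at (70, 75) = 315.4 + (+0.02333)·(40) + (+0.01333)·(30) = 316.73 m.
That is higher than the 314.6 m at W2, so the point is upgradient.

upgradient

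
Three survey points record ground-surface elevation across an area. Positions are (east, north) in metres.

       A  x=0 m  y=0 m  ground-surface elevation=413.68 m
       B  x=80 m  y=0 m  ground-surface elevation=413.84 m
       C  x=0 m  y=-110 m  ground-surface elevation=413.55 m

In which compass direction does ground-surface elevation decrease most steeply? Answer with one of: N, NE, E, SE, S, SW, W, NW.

∂z/∂x = (413.84 − 413.68) / (80 − 0) = +0.002000
∂z/∂y = (413.55 − 413.68) / (-110 − 0) = +0.001182
Steepest decrease is along −∇f = (-0.002000 E, -0.001182 N) → southwest.

SW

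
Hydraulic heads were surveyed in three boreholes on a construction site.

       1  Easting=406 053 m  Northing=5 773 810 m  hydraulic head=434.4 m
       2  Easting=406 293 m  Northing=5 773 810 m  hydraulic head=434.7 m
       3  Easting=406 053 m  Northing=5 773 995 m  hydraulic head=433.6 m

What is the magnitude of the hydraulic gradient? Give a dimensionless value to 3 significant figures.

0.00450

∂h/∂x = (434.7 − 434.4) / (406293 − 406053) = +0.001250
∂h/∂y = (433.6 − 434.4) / (5773995 − 5773810) = -0.004324
|∇h| = √(0.001250² + -0.004324²) = 0.004501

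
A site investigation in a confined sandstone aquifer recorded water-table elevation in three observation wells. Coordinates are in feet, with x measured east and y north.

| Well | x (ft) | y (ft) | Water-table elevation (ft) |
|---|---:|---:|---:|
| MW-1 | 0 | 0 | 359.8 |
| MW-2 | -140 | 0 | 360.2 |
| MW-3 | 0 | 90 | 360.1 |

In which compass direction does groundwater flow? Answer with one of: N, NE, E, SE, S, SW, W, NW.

SE

∂h/∂x = (360.2 − 359.8) / (-140 − 0) = -0.002857
∂h/∂y = (360.1 − 359.8) / (90 − 0) = +0.003333
Flow = −∇h = (+0.002857 east, -0.003333 north), which points southeast.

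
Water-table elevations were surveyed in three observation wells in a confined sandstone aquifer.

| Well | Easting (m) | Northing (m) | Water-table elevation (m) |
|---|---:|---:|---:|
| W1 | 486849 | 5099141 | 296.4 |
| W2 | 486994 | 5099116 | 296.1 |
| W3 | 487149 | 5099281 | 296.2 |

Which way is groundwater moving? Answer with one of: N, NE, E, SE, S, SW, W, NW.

SE

Taking W1 as reference: W2−W1 = (145, -25, -0.3); W3−W1 = (300, 140, -0.2).
Determinant of the coordinate differences = 145·140 − 300·(-25) = 27800.
∂h/∂x = [(-0.3)·140 − (-0.2)·(-25)] / 27800 = -0.001691
∂h/∂y = [145·(-0.2) − 300·(-0.3)] / 27800 = +0.002194
Flow = −∇h = (+0.001691 east, -0.002194 north), which points southeast.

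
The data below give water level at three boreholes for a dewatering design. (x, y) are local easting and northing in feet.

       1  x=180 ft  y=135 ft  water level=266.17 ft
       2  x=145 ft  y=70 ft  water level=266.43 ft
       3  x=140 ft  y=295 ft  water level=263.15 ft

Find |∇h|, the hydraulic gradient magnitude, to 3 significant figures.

With h = a·x + b·y + c and 1 as origin, the differences give:
  (-35)·a + (-65)·b = +0.26
  (-40)·a + 160·b = -3.02
Eliminate b (×160 and ×(-65), subtract): -8200·a = -154.700 → a = ∂h/∂x = +0.01887
Back-substitute: b = ∂h/∂y = -0.01416.
|∇h| = √(0.01887² + -0.01416²) = 0.02359

0.0236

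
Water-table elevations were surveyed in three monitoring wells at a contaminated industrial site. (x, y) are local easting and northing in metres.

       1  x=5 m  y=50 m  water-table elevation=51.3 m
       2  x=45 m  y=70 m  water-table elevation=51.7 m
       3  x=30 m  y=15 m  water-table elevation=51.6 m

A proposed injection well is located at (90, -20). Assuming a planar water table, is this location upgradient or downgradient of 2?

upgradient

Taking 1 as reference: 2−1 = (40, 20, +0.4); 3−1 = (25, -35, +0.3).
Determinant of the coordinate differences = 40·(-35) − 25·20 = -1900.
∂h/∂x = [(+0.4)·(-35) − (+0.3)·20] / -1900 = +0.01053
∂h/∂y = [40·(+0.3) − 25·(+0.4)] / -1900 = -0.001053
Head at (90, -20) = 51.3 + (+0.01053)·(85) + (-0.001053)·(-70) = 52.27 m.
That is higher than the 51.7 m at 2, so the point is upgradient.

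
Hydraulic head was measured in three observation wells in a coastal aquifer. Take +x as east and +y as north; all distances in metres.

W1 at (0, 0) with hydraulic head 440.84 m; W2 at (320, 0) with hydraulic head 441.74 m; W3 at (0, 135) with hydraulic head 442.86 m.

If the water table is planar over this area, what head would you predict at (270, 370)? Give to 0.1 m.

447.1 m

∂h/∂x = (441.74 − 440.84) / (320 − 0) = +0.002813
∂h/∂y = (442.86 − 440.84) / (135 − 0) = +0.01496
h(270, 370) = 440.84 + (+0.002813)·(270) + (+0.01496)·(370) = 440.84 +0.759 +5.536 = 447.136 m.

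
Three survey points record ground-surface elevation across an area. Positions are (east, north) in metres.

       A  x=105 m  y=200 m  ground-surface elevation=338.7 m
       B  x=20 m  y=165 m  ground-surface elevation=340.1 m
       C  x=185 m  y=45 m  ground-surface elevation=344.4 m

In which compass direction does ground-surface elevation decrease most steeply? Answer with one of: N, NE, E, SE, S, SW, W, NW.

With z = a·x + b·y + c and A as origin, the differences give:
  (-85)·a + (-35)·b = +1.4
  80·a + (-155)·b = +5.7
Eliminate b (×(-155) and ×(-35), subtract): 15975·a = -17.50 → a = ∂z/∂x = -0.001095
Back-substitute: b = ∂z/∂y = -0.03734.
Steepest decrease is along −∇f = (+0.001095 E, +0.03734 N) → north.

N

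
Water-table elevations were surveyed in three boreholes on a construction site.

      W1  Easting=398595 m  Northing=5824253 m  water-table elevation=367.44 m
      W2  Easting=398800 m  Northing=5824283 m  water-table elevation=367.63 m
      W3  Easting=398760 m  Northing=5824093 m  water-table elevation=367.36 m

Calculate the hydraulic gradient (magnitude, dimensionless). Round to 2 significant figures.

Differences from W1: to W2 (Δx, Δy, Δh) = (205, 30, +0.19); to W3 = (165, -160, -0.08).
Solve a·Δx + b·Δy = Δh: det = 205·(-160) − 165·30 = -37750.
∂h/∂x = [(+0.19)·(-160) − (-0.08)·30] / -37750 = +0.0007417
∂h/∂y = [205·(-0.08) − 165·(+0.19)] / -37750 = +0.001265
|∇h| = √(0.0007417² + 0.001265²) = 0.001466

0.0015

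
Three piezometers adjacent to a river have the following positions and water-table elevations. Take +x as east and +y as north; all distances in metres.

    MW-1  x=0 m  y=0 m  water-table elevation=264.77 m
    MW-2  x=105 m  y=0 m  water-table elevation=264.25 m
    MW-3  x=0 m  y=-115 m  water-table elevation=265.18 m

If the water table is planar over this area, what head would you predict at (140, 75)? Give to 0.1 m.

∂h/∂x = (264.25 − 264.77) / (105 − 0) = -0.004952
∂h/∂y = (265.18 − 264.77) / (-115 − 0) = -0.003565
h(140, 75) = 264.77 + (-0.004952)·(140) + (-0.003565)·(75) = 264.77 -0.693 -0.267 = 263.809 m.

263.8 m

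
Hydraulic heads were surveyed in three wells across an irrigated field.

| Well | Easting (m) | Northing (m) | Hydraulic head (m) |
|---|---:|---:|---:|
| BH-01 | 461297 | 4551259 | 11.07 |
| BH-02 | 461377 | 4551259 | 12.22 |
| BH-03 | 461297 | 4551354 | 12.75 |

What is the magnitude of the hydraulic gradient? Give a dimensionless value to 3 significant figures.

0.0228

∂h/∂x = (12.22 − 11.07) / (461377 − 461297) = +0.01438
∂h/∂y = (12.75 − 11.07) / (4551354 − 4551259) = +0.01768
|∇h| = √(0.01438² + 0.01768²) = 0.02279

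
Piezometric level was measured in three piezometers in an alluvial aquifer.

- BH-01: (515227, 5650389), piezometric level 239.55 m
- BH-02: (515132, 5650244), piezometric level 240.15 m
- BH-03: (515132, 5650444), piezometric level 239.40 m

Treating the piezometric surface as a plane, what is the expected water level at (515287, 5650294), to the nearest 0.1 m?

239.9 m

With h = a·x + b·y + c and BH-01 as origin, the differences give:
  (-95)·a + (-145)·b = +0.60
  (-95)·a + 55·b = -0.15
Eliminate b (×55 and ×(-145), subtract): -19000·a = 11.250 → a = ∂h/∂x = -0.0005921
Back-substitute: b = ∂h/∂y = -0.003750.
h(515287, 5650294) = 239.55 + (-0.0005921)·(60) + (-0.003750)·(-95) = 239.55 -0.036 +0.356 = 239.871 m.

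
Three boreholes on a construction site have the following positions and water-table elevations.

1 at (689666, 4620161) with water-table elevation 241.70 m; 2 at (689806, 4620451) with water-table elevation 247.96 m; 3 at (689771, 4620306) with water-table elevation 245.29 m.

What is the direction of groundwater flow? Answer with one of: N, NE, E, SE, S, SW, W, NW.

SW

With h = a·x + b·y + c and 1 as origin, the differences give:
  140·a + 290·b = +6.26
  105·a + 145·b = +3.59
Eliminate b (×145 and ×290, subtract): -10150·a = -133.400 → a = ∂h/∂x = +0.01314
Back-substitute: b = ∂h/∂y = +0.01524.
Flow = −∇h = (-0.01314 east, -0.01524 north), which points southwest.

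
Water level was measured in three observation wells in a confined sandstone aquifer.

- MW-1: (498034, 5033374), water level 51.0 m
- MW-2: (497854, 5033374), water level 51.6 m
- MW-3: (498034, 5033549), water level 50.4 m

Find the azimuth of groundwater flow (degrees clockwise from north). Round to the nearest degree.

044°

∂h/∂x = (51.6 − 51.0) / (497854 − 498034) = -0.003333
∂h/∂y = (50.4 − 51.0) / (5033549 − 5033374) = -0.003429
Flow direction (−∇h) has components (+0.003333 E, +0.003429 N).
Azimuth = atan2(E, N) = atan2(+0.003333, +0.003429) = 44.2° ≈ 044°.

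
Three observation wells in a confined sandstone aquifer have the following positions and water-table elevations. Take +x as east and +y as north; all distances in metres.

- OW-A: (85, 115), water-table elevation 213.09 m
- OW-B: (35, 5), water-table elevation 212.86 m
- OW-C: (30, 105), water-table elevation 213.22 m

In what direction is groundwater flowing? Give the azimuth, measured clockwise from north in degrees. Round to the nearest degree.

139°

Taking OW-A as reference: OW-B−OW-A = (-50, -110, -0.23); OW-C−OW-A = (-55, -10, +0.13).
Determinant of the coordinate differences = (-50)·(-10) − (-55)·(-110) = -5550.
∂h/∂x = [(-0.23)·(-10) − (+0.13)·(-110)] / -5550 = -0.002991
∂h/∂y = [(-50)·(+0.13) − (-55)·(-0.23)] / -5550 = +0.003450
Flow direction (−∇h) has components (+0.002991 E, -0.003450 N).
Azimuth = atan2(E, N) = atan2(+0.002991, -0.003450) = 139.1° ≈ 139°.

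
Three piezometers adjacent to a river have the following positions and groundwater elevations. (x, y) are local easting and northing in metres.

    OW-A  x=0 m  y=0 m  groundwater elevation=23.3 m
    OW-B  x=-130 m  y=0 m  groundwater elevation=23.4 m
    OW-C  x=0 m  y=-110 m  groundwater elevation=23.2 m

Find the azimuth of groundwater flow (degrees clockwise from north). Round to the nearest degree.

140°

∂h/∂x = (23.4 − 23.3) / (-130 − 0) = -0.0007692
∂h/∂y = (23.2 − 23.3) / (-110 − 0) = +0.0009091
Flow direction (−∇h) has components (+0.0007692 E, -0.0009091 N).
Azimuth = atan2(E, N) = atan2(+0.0007692, -0.0009091) = 139.8° ≈ 140°.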